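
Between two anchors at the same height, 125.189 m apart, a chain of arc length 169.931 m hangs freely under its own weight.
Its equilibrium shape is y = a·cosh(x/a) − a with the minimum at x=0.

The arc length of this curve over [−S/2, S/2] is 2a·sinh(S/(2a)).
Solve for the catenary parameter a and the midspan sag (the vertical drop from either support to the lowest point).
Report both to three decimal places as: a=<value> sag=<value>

a=44.871 sag=51.215

seed: a₀ = √(S³/(24(L−S))) = √(125.189³/(24·44.742)) = 42.745061
iter 1: u=1.464368  f(a)=+5.050e+00  f'(a)=-2.578e+00  a ← 42.745061 − (+5.050e+00/-2.578e+00) = 44.703672
iter 2: u=1.400209  f(a)=+3.678e-01  f'(a)=-2.215e+00  a ← 44.703672 − (+3.678e-01/-2.215e+00) = 44.869722
iter 3: u=1.395028  f(a)=+2.290e-03  f'(a)=-2.188e+00  a ← 44.869722 − (+2.290e-03/-2.188e+00) = 44.870769
iter 4: u=1.394995  f(a)=+9.003e-08  f'(a)=-2.187e+00  a ← 44.870769 − (+9.003e-08/-2.187e+00) = 44.870769
iter 5: u=1.394995  f(a)=+0.000e+00  f'(a)=-2.187e+00  a ← 44.870769 − (+0.000e+00/-2.187e+00) = 44.870769
converged: |Δa| < 1e-12 after 5 iterations
sag = a·(cosh(S/(2a)) − 1) = 44.870769·(cosh(1.394995) − 1) = 51.215245
T_max/T_min = cosh(S/(2a)) = 2.141394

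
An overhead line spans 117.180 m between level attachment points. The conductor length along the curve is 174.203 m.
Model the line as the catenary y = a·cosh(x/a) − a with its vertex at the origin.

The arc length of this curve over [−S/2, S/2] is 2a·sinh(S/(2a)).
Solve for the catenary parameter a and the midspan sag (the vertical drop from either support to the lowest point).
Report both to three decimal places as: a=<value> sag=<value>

seed: a₀ = √(S³/(24(L−S))) = √(117.180³/(24·57.023)) = 34.288587
iter 1: u=1.708732  f(a)=+8.928e+00  f'(a)=-4.404e+00  a ← 34.288587 − (+8.928e+00/-4.404e+00) = 36.315666
iter 2: u=1.613353  f(a)=+8.529e-01  f'(a)=-3.599e+00  a ← 36.315666 − (+8.529e-01/-3.599e+00) = 36.552627
iter 3: u=1.602894  f(a)=+9.601e-03  f'(a)=-3.519e+00  a ← 36.552627 − (+9.601e-03/-3.519e+00) = 36.555356
iter 4: u=1.602775  f(a)=+1.247e-06  f'(a)=-3.518e+00  a ← 36.555356 − (+1.247e-06/-3.518e+00) = 36.555356
iter 5: u=1.602775  f(a)=+2.842e-14  f'(a)=-3.518e+00  a ← 36.555356 − (+2.842e-14/-3.518e+00) = 36.555356
converged: |Δa| < 1e-12 after 5 iterations
sag = a·(cosh(S/(2a)) − 1) = 36.555356·(cosh(1.602775) − 1) = 57.906093
T_max/T_min = cosh(S/(2a)) = 2.584066

a=36.555 sag=57.906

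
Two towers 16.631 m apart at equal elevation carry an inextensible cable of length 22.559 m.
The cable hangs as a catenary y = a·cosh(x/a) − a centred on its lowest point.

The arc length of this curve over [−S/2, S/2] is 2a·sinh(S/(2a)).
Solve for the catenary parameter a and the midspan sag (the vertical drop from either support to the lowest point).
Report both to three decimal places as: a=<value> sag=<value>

a=5.968 sag=6.793

seed: a₀ = √(S³/(24(L−S))) = √(16.631³/(24·5.928)) = 5.686144
iter 1: u=1.462415  f(a)=+6.672e-01  f'(a)=-2.566e+00  a ← 5.686144 − (+6.672e-01/-2.566e+00) = 5.946097
iter 2: u=1.398480  f(a)=+4.848e-02  f'(a)=-2.206e+00  a ← 5.946097 − (+4.848e-02/-2.206e+00) = 5.968075
iter 3: u=1.393330  f(a)=+3.003e-04  f'(a)=-2.179e+00  a ← 5.968075 − (+3.003e-04/-2.179e+00) = 5.968213
iter 4: u=1.393298  f(a)=+1.168e-08  f'(a)=-2.178e+00  a ← 5.968213 − (+1.168e-08/-2.178e+00) = 5.968213
iter 5: u=1.393298  f(a)=-3.553e-15  f'(a)=-2.178e+00  a ← 5.968213 − (-3.553e-15/-2.178e+00) = 5.968213
converged: |Δa| < 1e-12 after 5 iterations
sag = a·(cosh(S/(2a)) − 1) = 5.968213·(cosh(1.393298) − 1) = 6.792927
T_max/T_min = cosh(S/(2a)) = 2.138184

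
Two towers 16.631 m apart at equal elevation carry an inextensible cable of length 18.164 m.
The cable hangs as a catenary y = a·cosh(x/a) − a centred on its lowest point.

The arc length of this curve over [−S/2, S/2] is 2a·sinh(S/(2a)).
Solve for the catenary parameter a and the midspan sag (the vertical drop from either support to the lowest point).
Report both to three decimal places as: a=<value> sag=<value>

a=11.333 sag=3.190

seed: a₀ = √(S³/(24(L−S))) = √(16.631³/(24·1.533)) = 11.181520
iter 1: u=0.743682  f(a)=+4.295e-02  f'(a)=-2.897e-01  a ← 11.181520 − (+4.295e-02/-2.897e-01) = 11.329809
iter 2: u=0.733949  f(a)=+8.694e-04  f'(a)=-2.781e-01  a ← 11.329809 − (+8.694e-04/-2.781e-01) = 11.332936
iter 3: u=0.733746  f(a)=+3.725e-07  f'(a)=-2.778e-01  a ← 11.332936 − (+3.725e-07/-2.778e-01) = 11.332937
iter 4: u=0.733746  f(a)=+6.750e-14  f'(a)=-2.778e-01  a ← 11.332937 − (+6.750e-14/-2.778e-01) = 11.332937
converged: |Δa| < 1e-12 after 4 iterations
sag = a·(cosh(S/(2a)) − 1) = 11.332937·(cosh(0.733746) − 1) = 3.190086
T_max/T_min = cosh(S/(2a)) = 1.281488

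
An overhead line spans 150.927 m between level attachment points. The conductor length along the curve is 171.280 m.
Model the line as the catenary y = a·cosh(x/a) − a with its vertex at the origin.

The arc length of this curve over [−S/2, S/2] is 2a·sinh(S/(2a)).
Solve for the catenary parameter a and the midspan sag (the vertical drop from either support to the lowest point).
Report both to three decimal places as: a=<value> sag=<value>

seed: a₀ = √(S³/(24(L−S))) = √(150.927³/(24·20.353)) = 83.893936
iter 1: u=0.899511  f(a)=+8.394e-01  f'(a)=-5.256e-01  a ← 83.893936 − (+8.394e-01/-5.256e-01) = 85.490993
iter 2: u=0.882707  f(a)=+2.457e-02  f'(a)=-4.953e-01  a ← 85.490993 − (+2.457e-02/-4.953e-01) = 85.540603
iter 3: u=0.882195  f(a)=+2.246e-05  f'(a)=-4.944e-01  a ← 85.540603 − (+2.246e-05/-4.944e-01) = 85.540649
iter 4: u=0.882195  f(a)=+1.882e-11  f'(a)=-4.943e-01  a ← 85.540649 − (+1.882e-11/-4.943e-01) = 85.540649
converged: |Δa| < 1e-12 after 4 iterations
sag = a·(cosh(S/(2a)) − 1) = 85.540649·(cosh(0.882195) − 1) = 35.502369
T_max/T_min = cosh(S/(2a)) = 1.415035

a=85.541 sag=35.502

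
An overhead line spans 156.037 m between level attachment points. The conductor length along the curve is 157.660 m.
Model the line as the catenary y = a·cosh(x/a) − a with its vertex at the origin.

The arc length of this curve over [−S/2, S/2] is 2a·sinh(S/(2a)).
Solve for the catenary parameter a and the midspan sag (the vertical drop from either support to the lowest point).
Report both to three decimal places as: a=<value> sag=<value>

seed: a₀ = √(S³/(24(L−S))) = √(156.037³/(24·1.623)) = 312.303252
iter 1: u=0.249816  f(a)=+5.072e-03  f'(a)=-1.046e-02  a ← 312.303252 − (+5.072e-03/-1.046e-02) = 312.788201
iter 2: u=0.249429  f(a)=+1.184e-05  f'(a)=-1.041e-02  a ← 312.788201 − (+1.184e-05/-1.041e-02) = 312.789339
iter 3: u=0.249428  f(a)=+6.483e-11  f'(a)=-1.041e-02  a ← 312.789339 − (+6.483e-11/-1.041e-02) = 312.789339
iter 4: u=0.249428  f(a)=+0.000e+00  f'(a)=-1.041e-02  a ← 312.789339 − (+0.000e+00/-1.041e-02) = 312.789339
converged: |Δa| < 1e-12 after 4 iterations
sag = a·(cosh(S/(2a)) − 1) = 312.789339·(cosh(0.249428) − 1) = 9.780560
T_max/T_min = cosh(S/(2a)) = 1.031269

a=312.789 sag=9.781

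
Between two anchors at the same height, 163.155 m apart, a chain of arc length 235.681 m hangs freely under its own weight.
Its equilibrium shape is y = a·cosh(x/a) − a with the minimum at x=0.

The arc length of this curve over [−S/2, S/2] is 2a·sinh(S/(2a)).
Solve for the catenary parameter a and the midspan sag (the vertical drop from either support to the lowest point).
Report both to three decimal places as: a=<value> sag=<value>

seed: a₀ = √(S³/(24(L−S))) = √(163.155³/(24·72.526)) = 49.951450
iter 1: u=1.633136  f(a)=+1.031e+01  f'(a)=-3.756e+00  a ← 49.951450 − (+1.031e+01/-3.756e+00) = 52.696293
iter 2: u=1.548069  f(a)=+9.108e-01  f'(a)=-3.119e+00  a ← 52.696293 − (+9.108e-01/-3.119e+00) = 52.988289
iter 3: u=1.539538  f(a)=+8.630e-03  f'(a)=-3.060e+00  a ← 52.988289 − (+8.630e-03/-3.060e+00) = 52.991109
iter 4: u=1.539456  f(a)=+7.910e-07  f'(a)=-3.060e+00  a ← 52.991109 − (+7.910e-07/-3.060e+00) = 52.991109
iter 5: u=1.539456  f(a)=+5.684e-14  f'(a)=-3.060e+00  a ← 52.991109 − (+5.684e-14/-3.060e+00) = 52.991109
converged: |Δa| < 1e-12 after 5 iterations
sag = a·(cosh(S/(2a)) − 1) = 52.991109·(cosh(1.539456) − 1) = 76.215861
T_max/T_min = cosh(S/(2a)) = 2.438276

a=52.991 sag=76.216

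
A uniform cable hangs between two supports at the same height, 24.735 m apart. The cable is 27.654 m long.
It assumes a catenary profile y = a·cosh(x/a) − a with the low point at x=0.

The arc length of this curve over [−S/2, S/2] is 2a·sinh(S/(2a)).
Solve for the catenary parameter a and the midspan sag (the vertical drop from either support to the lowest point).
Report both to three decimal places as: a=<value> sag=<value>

seed: a₀ = √(S³/(24(L−S))) = √(24.735³/(24·2.919)) = 14.697559
iter 1: u=0.841466  f(a)=+1.051e-01  f'(a)=-4.261e-01  a ← 14.697559 − (+1.051e-01/-4.261e-01) = 14.944245
iter 2: u=0.827576  f(a)=+2.704e-03  f'(a)=-4.044e-01  a ← 14.944245 − (+2.704e-03/-4.044e-01) = 14.950933
iter 3: u=0.827206  f(a)=+1.896e-06  f'(a)=-4.038e-01  a ← 14.950933 − (+1.896e-06/-4.038e-01) = 14.950937
iter 4: u=0.827206  f(a)=+9.379e-13  f'(a)=-4.038e-01  a ← 14.950937 − (+9.379e-13/-4.038e-01) = 14.950937
converged: |Δa| < 1e-12 after 4 iterations
sag = a·(cosh(S/(2a)) − 1) = 14.950937·(cosh(0.827206) − 1) = 5.413651
T_max/T_min = cosh(S/(2a)) = 1.362094

a=14.951 sag=5.414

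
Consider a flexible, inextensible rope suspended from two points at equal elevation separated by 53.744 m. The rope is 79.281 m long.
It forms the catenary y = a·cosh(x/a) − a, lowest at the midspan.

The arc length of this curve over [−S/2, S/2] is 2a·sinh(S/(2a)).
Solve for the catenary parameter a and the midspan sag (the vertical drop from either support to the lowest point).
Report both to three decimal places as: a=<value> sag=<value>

a=16.944 sag=26.166

seed: a₀ = √(S³/(24(L−S))) = √(53.744³/(24·25.537)) = 15.914919
iter 1: u=1.688479  f(a)=+3.897e+00  f'(a)=-4.222e+00  a ← 15.914919 − (+3.897e+00/-4.222e+00) = 16.837956
iter 2: u=1.595918  f(a)=+3.648e-01  f'(a)=-3.466e+00  a ← 16.837956 − (+3.648e-01/-3.466e+00) = 16.943208
iter 3: u=1.586004  f(a)=+3.924e-03  f'(a)=-3.392e+00  a ← 16.943208 − (+3.924e-03/-3.392e+00) = 16.944365
iter 4: u=1.585896  f(a)=+4.650e-07  f'(a)=-3.391e+00  a ← 16.944365 − (+4.650e-07/-3.391e+00) = 16.944366
iter 5: u=1.585896  f(a)=+0.000e+00  f'(a)=-3.391e+00  a ← 16.944366 − (+0.000e+00/-3.391e+00) = 16.944366
converged: |Δa| < 1e-12 after 5 iterations
sag = a·(cosh(S/(2a)) − 1) = 16.944366·(cosh(1.585896) − 1) = 26.165735
T_max/T_min = cosh(S/(2a)) = 2.544214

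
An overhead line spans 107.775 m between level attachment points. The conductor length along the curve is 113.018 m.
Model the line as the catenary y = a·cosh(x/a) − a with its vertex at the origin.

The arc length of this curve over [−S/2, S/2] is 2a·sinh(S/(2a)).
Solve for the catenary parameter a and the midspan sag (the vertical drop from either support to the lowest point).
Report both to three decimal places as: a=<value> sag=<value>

a=100.463 sag=14.802

seed: a₀ = √(S³/(24(L−S))) = √(107.775³/(24·5.243)) = 99.742787
iter 1: u=0.540265  f(a)=+7.705e-02  f'(a)=-1.082e-01  a ← 99.742787 − (+7.705e-02/-1.082e-01) = 100.454706
iter 2: u=0.536436  f(a)=+8.327e-04  f'(a)=-1.059e-01  a ← 100.454706 − (+8.327e-04/-1.059e-01) = 100.462569
iter 3: u=0.536394  f(a)=+9.963e-08  f'(a)=-1.059e-01  a ← 100.462569 − (+9.963e-08/-1.059e-01) = 100.462570
iter 4: u=0.536394  f(a)=+2.842e-14  f'(a)=-1.059e-01  a ← 100.462570 − (+2.842e-14/-1.059e-01) = 100.462570
converged: |Δa| < 1e-12 after 4 iterations
sag = a·(cosh(S/(2a)) − 1) = 100.462570·(cosh(0.536394) − 1) = 14.802321
T_max/T_min = cosh(S/(2a)) = 1.147342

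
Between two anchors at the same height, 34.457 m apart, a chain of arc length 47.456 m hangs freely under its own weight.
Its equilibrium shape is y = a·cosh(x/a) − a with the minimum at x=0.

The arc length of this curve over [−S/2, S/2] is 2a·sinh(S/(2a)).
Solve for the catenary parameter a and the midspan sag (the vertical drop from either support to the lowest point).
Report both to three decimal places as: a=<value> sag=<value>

seed: a₀ = √(S³/(24(L−S))) = √(34.457³/(24·12.999)) = 11.451321
iter 1: u=1.504499  f(a)=+1.553e+00  f'(a)=-2.828e+00  a ← 11.451321 − (+1.553e+00/-2.828e+00) = 12.000567
iter 2: u=1.435641  f(a)=+1.187e-01  f'(a)=-2.410e+00  a ← 12.000567 − (+1.187e-01/-2.410e+00) = 12.049823
iter 3: u=1.429772  f(a)=+8.208e-04  f'(a)=-2.377e+00  a ← 12.049823 − (+8.208e-04/-2.377e+00) = 12.050168
iter 4: u=1.429731  f(a)=+3.983e-08  f'(a)=-2.377e+00  a ← 12.050168 − (+3.983e-08/-2.377e+00) = 12.050168
iter 5: u=1.429731  f(a)=+7.105e-15  f'(a)=-2.377e+00  a ← 12.050168 − (+7.105e-15/-2.377e+00) = 12.050168
converged: |Δa| < 1e-12 after 5 iterations
sag = a·(cosh(S/(2a)) − 1) = 12.050168·(cosh(1.429731) − 1) = 14.562320
T_max/T_min = cosh(S/(2a)) = 2.208474

a=12.050 sag=14.562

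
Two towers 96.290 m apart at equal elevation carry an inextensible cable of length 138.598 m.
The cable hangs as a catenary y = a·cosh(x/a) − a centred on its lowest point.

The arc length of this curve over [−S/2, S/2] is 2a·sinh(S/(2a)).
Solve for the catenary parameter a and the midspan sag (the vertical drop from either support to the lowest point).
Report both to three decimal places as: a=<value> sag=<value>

seed: a₀ = √(S³/(24(L−S))) = √(96.290³/(24·42.308)) = 29.652063
iter 1: u=1.623664  f(a)=+5.940e+00  f'(a)=-3.680e+00  a ← 29.652063 − (+5.940e+00/-3.680e+00) = 31.266046
iter 2: u=1.539849  f(a)=+5.195e-01  f'(a)=-3.062e+00  a ← 31.266046 − (+5.195e-01/-3.062e+00) = 31.435673
iter 3: u=1.531540  f(a)=+4.814e-03  f'(a)=-3.006e+00  a ← 31.435673 − (+4.814e-03/-3.006e+00) = 31.437275
iter 4: u=1.531462  f(a)=+4.218e-07  f'(a)=-3.005e+00  a ← 31.437275 − (+4.218e-07/-3.005e+00) = 31.437275
iter 5: u=1.531462  f(a)=+0.000e+00  f'(a)=-3.005e+00  a ← 31.437275 − (+0.000e+00/-3.005e+00) = 31.437275
converged: |Δa| < 1e-12 after 5 iterations
sag = a·(cosh(S/(2a)) − 1) = 31.437275·(cosh(1.531462) − 1) = 44.659070
T_max/T_min = cosh(S/(2a)) = 2.420577

a=31.437 sag=44.659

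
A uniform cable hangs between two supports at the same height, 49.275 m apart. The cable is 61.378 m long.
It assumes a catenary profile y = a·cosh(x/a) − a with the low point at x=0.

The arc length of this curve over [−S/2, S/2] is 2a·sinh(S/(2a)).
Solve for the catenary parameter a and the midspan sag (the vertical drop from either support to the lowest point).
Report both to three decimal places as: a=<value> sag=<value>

a=21.004 sag=16.184

seed: a₀ = √(S³/(24(L−S))) = √(49.275³/(24·12.103)) = 20.294942
iter 1: u=1.213972  f(a)=+9.238e-01  f'(a)=-1.378e+00  a ← 20.294942 − (+9.238e-01/-1.378e+00) = 20.965315
iter 2: u=1.175155  f(a)=+4.775e-02  f'(a)=-1.239e+00  a ← 20.965315 − (+4.775e-02/-1.239e+00) = 21.003854
iter 3: u=1.172999  f(a)=+1.429e-04  f'(a)=-1.231e+00  a ← 21.003854 − (+1.429e-04/-1.231e+00) = 21.003970
iter 4: u=1.172993  f(a)=+1.289e-09  f'(a)=-1.231e+00  a ← 21.003970 − (+1.289e-09/-1.231e+00) = 21.003970
iter 5: u=1.172993  f(a)=-1.421e-14  f'(a)=-1.231e+00  a ← 21.003970 − (-1.421e-14/-1.231e+00) = 21.003970
converged: |Δa| < 1e-12 after 5 iterations
sag = a·(cosh(S/(2a)) − 1) = 21.003970·(cosh(1.172993) − 1) = 16.184489
T_max/T_min = cosh(S/(2a)) = 1.770544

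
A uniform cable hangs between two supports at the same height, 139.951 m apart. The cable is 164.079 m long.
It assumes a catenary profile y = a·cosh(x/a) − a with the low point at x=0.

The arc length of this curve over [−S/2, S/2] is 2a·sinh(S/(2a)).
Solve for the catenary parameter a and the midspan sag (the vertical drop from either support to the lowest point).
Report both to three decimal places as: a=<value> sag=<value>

seed: a₀ = √(S³/(24(L−S))) = √(139.951³/(24·24.128)) = 68.801471
iter 1: u=1.017064  f(a)=+1.279e+00  f'(a)=-7.767e-01  a ← 68.801471 − (+1.279e+00/-7.767e-01) = 70.448391
iter 2: u=0.993287  f(a)=+4.737e-02  f'(a)=-7.201e-01  a ← 70.448391 − (+4.737e-02/-7.201e-01) = 70.514170
iter 3: u=0.992361  f(a)=+7.050e-05  f'(a)=-7.180e-01  a ← 70.514170 − (+7.050e-05/-7.180e-01) = 70.514269
iter 4: u=0.992359  f(a)=+1.566e-10  f'(a)=-7.180e-01  a ← 70.514269 − (+1.566e-10/-7.180e-01) = 70.514269
iter 5: u=0.992359  f(a)=+0.000e+00  f'(a)=-7.180e-01  a ← 70.514269 − (+0.000e+00/-7.180e-01) = 70.514269
converged: |Δa| < 1e-12 after 5 iterations
sag = a·(cosh(S/(2a)) − 1) = 70.514269·(cosh(0.992359) − 1) = 37.664942
T_max/T_min = cosh(S/(2a)) = 1.534146

a=70.514 sag=37.665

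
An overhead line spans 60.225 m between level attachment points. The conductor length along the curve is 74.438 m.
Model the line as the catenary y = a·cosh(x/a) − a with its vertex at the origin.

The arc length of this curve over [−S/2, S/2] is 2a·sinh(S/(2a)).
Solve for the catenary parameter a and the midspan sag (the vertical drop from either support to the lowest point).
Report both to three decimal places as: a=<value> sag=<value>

seed: a₀ = √(S³/(24(L−S))) = √(60.225³/(24·14.213)) = 25.305604
iter 1: u=1.189954  f(a)=+1.041e+00  f'(a)=-1.291e+00  a ← 25.305604 − (+1.041e+00/-1.291e+00) = 26.112093
iter 2: u=1.153201  f(a)=+5.183e-02  f'(a)=-1.165e+00  a ← 26.112093 − (+5.183e-02/-1.165e+00) = 26.156583
iter 3: u=1.151240  f(a)=+1.434e-04  f'(a)=-1.159e+00  a ← 26.156583 − (+1.434e-04/-1.159e+00) = 26.156707
iter 4: u=1.151234  f(a)=+1.105e-09  f'(a)=-1.159e+00  a ← 26.156707 − (+1.105e-09/-1.159e+00) = 26.156707
iter 5: u=1.151234  f(a)=+0.000e+00  f'(a)=-1.159e+00  a ← 26.156707 − (+0.000e+00/-1.159e+00) = 26.156707
converged: |Δa| < 1e-12 after 5 iterations
sag = a·(cosh(S/(2a)) − 1) = 26.156707·(cosh(1.151234) − 1) = 19.334251
T_max/T_min = cosh(S/(2a)) = 1.739170

a=26.157 sag=19.334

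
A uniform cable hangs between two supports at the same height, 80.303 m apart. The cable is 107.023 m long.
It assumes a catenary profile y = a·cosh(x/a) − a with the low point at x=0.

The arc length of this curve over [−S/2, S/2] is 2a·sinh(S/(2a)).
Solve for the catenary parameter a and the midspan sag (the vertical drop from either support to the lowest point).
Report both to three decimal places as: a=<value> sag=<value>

seed: a₀ = √(S³/(24(L−S))) = √(80.303³/(24·26.720)) = 28.416711
iter 1: u=1.412954  f(a)=+2.798e+00  f'(a)=-2.284e+00  a ← 28.416711 − (+2.798e+00/-2.284e+00) = 29.641683
iter 2: u=1.354562  f(a)=+1.911e-01  f'(a)=-1.982e+00  a ← 29.641683 − (+1.911e-01/-1.982e+00) = 29.738105
iter 3: u=1.350170  f(a)=+1.036e-03  f'(a)=-1.960e+00  a ← 29.738105 − (+1.036e-03/-1.960e+00) = 29.738634
iter 4: u=1.350146  f(a)=+3.079e-08  f'(a)=-1.960e+00  a ← 29.738634 − (+3.079e-08/-1.960e+00) = 29.738634
iter 5: u=1.350146  f(a)=+1.421e-14  f'(a)=-1.960e+00  a ← 29.738634 − (+1.421e-14/-1.960e+00) = 29.738634
converged: |Δa| < 1e-12 after 5 iterations
sag = a·(cosh(S/(2a)) − 1) = 29.738634·(cosh(1.350146) − 1) = 31.481191
T_max/T_min = cosh(S/(2a)) = 2.058596

a=29.739 sag=31.481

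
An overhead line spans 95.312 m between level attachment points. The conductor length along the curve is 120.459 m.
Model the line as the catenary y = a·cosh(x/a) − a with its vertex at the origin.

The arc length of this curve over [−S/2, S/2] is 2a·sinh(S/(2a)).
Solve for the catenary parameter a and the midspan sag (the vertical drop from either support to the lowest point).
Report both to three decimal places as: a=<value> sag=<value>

seed: a₀ = √(S³/(24(L−S))) = √(95.312³/(24·25.147)) = 37.876746
iter 1: u=1.258186  f(a)=+2.067e+00  f'(a)=-1.550e+00  a ← 37.876746 − (+2.067e+00/-1.550e+00) = 39.210138
iter 2: u=1.215400  f(a)=+1.142e-01  f'(a)=-1.383e+00  a ← 39.210138 − (+1.142e-01/-1.383e+00) = 39.292672
iter 3: u=1.212847  f(a)=+3.933e-04  f'(a)=-1.374e+00  a ← 39.292672 − (+3.933e-04/-1.374e+00) = 39.292959
iter 4: u=1.212838  f(a)=+4.704e-09  f'(a)=-1.374e+00  a ← 39.292959 − (+4.704e-09/-1.374e+00) = 39.292959
iter 5: u=1.212838  f(a)=+0.000e+00  f'(a)=-1.374e+00  a ← 39.292959 − (+0.000e+00/-1.374e+00) = 39.292959
converged: |Δa| < 1e-12 after 5 iterations
sag = a·(cosh(S/(2a)) − 1) = 39.292959·(cosh(1.212838) − 1) = 32.620387
T_max/T_min = cosh(S/(2a)) = 1.830184

a=39.293 sag=32.620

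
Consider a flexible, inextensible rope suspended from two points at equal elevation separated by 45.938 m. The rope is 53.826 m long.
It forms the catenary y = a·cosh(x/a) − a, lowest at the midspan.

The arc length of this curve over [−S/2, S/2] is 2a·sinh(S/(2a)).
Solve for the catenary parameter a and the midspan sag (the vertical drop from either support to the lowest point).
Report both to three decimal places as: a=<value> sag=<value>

a=23.190 sag=12.336

seed: a₀ = √(S³/(24(L−S))) = √(45.938³/(24·7.888)) = 22.629192
iter 1: u=1.015016  f(a)=+4.164e-01  f'(a)=-7.717e-01  a ← 22.629192 − (+4.164e-01/-7.717e-01) = 23.168859
iter 2: u=0.991374  f(a)=+1.536e-02  f'(a)=-7.157e-01  a ← 23.168859 − (+1.536e-02/-7.157e-01) = 23.190325
iter 3: u=0.990456  f(a)=+2.268e-05  f'(a)=-7.136e-01  a ← 23.190325 − (+2.268e-05/-7.136e-01) = 23.190357
iter 4: u=0.990455  f(a)=+4.959e-11  f'(a)=-7.136e-01  a ← 23.190357 − (+4.959e-11/-7.136e-01) = 23.190357
iter 5: u=0.990455  f(a)=+7.105e-15  f'(a)=-7.136e-01  a ← 23.190357 − (+7.105e-15/-7.136e-01) = 23.190357
converged: |Δa| < 1e-12 after 5 iterations
sag = a·(cosh(S/(2a)) − 1) = 23.190357·(cosh(0.990455) − 1) = 12.335721
T_max/T_min = cosh(S/(2a)) = 1.531933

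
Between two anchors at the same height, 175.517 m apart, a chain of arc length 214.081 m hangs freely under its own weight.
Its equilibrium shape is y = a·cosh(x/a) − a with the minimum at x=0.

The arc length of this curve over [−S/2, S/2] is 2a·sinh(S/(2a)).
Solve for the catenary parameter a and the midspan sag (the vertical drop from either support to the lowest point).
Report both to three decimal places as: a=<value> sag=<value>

a=78.835 sag=54.104

seed: a₀ = √(S³/(24(L−S))) = √(175.517³/(24·38.564)) = 76.433214
iter 1: u=1.148172  f(a)=+2.623e+00  f'(a)=-1.149e+00  a ← 76.433214 − (+2.623e+00/-1.149e+00) = 78.717173
iter 2: u=1.114858  f(a)=+1.222e-01  f'(a)=-1.044e+00  a ← 78.717173 − (+1.222e-01/-1.044e+00) = 78.834218
iter 3: u=1.113203  f(a)=+2.937e-04  f'(a)=-1.039e+00  a ← 78.834218 − (+2.937e-04/-1.039e+00) = 78.834500
iter 4: u=1.113199  f(a)=+1.706e-09  f'(a)=-1.039e+00  a ← 78.834500 − (+1.706e-09/-1.039e+00) = 78.834500
iter 5: u=1.113199  f(a)=-2.842e-14  f'(a)=-1.039e+00  a ← 78.834500 − (-2.842e-14/-1.039e+00) = 78.834500
converged: |Δa| < 1e-12 after 5 iterations
sag = a·(cosh(S/(2a)) − 1) = 78.834500·(cosh(1.113199) − 1) = 54.103632
T_max/T_min = cosh(S/(2a)) = 1.686294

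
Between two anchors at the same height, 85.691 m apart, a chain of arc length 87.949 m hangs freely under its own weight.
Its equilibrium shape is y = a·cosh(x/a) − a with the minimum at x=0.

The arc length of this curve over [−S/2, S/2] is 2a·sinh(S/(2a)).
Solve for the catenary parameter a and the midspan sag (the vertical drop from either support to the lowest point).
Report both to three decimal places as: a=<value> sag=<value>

a=108.178 sag=8.596

seed: a₀ = √(S³/(24(L−S))) = √(85.691³/(24·2.258)) = 107.754453
iter 1: u=0.397622  f(a)=+1.792e-02  f'(a)=-4.258e-02  a ← 107.754453 − (+1.792e-02/-4.258e-02) = 108.175276
iter 2: u=0.396075  f(a)=+1.055e-04  f'(a)=-4.208e-02  a ← 108.175276 − (+1.055e-04/-4.208e-02) = 108.177784
iter 3: u=0.396066  f(a)=+3.706e-09  f'(a)=-4.207e-02  a ← 108.177784 − (+3.706e-09/-4.207e-02) = 108.177784
iter 4: u=0.396066  f(a)=+1.421e-14  f'(a)=-4.207e-02  a ← 108.177784 − (+1.421e-14/-4.207e-02) = 108.177784
converged: |Δa| < 1e-12 after 4 iterations
sag = a·(cosh(S/(2a)) − 1) = 108.177784·(cosh(0.396066) − 1) = 8.596312
T_max/T_min = cosh(S/(2a)) = 1.079465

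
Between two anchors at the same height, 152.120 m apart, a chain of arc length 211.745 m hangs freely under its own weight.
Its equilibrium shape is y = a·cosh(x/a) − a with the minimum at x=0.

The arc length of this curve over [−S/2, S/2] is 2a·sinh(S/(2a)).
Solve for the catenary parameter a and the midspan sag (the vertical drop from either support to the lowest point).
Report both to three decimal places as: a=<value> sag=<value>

a=52.285 sag=65.794

seed: a₀ = √(S³/(24(L−S))) = √(152.120³/(24·59.625)) = 49.597485
iter 1: u=1.533545  f(a)=+7.417e+00  f'(a)=-3.019e+00  a ← 49.597485 − (+7.417e+00/-3.019e+00) = 52.053877
iter 2: u=1.461178  f(a)=+5.866e-01  f'(a)=-2.559e+00  a ← 52.053877 − (+5.866e-01/-2.559e+00) = 52.283105
iter 3: u=1.454772  f(a)=+4.366e-03  f'(a)=-2.521e+00  a ← 52.283105 − (+4.366e-03/-2.521e+00) = 52.284837
iter 4: u=1.454724  f(a)=+2.458e-07  f'(a)=-2.521e+00  a ← 52.284837 − (+2.458e-07/-2.521e+00) = 52.284837
iter 5: u=1.454724  f(a)=-5.684e-14  f'(a)=-2.521e+00  a ← 52.284837 − (-5.684e-14/-2.521e+00) = 52.284837
converged: |Δa| < 1e-12 after 5 iterations
sag = a·(cosh(S/(2a)) − 1) = 52.284837·(cosh(1.454724) − 1) = 65.794333
T_max/T_min = cosh(S/(2a)) = 2.258383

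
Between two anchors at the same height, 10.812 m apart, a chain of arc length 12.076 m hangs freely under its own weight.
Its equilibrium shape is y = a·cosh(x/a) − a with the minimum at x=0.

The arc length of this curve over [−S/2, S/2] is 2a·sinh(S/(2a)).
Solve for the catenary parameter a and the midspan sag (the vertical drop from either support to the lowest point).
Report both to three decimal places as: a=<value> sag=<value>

seed: a₀ = √(S³/(24(L−S))) = √(10.812³/(24·1.264)) = 6.454757
iter 1: u=0.837522  f(a)=+4.508e-02  f'(a)=-4.198e-01  a ← 6.454757 − (+4.508e-02/-4.198e-01) = 6.562134
iter 2: u=0.823817  f(a)=+1.149e-03  f'(a)=-3.987e-01  a ← 6.562134 − (+1.149e-03/-3.987e-01) = 6.565017
iter 3: u=0.823456  f(a)=+7.908e-07  f'(a)=-3.981e-01  a ← 6.565017 − (+7.908e-07/-3.981e-01) = 6.565019
iter 4: u=0.823455  f(a)=+3.748e-13  f'(a)=-3.981e-01  a ← 6.565019 − (+3.748e-13/-3.981e-01) = 6.565019
converged: |Δa| < 1e-12 after 4 iterations
sag = a·(cosh(S/(2a)) − 1) = 6.565019·(cosh(0.823455) − 1) = 2.354449
T_max/T_min = cosh(S/(2a)) = 1.358636

a=6.565 sag=2.354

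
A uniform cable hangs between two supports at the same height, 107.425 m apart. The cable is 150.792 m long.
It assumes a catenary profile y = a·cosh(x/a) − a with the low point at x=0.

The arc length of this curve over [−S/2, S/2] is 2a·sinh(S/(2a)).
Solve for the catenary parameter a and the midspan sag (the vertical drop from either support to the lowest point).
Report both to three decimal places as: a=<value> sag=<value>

seed: a₀ = √(S³/(24(L−S))) = √(107.425³/(24·43.367)) = 34.512207
iter 1: u=1.556333  f(a)=+5.565e+00  f'(a)=-3.177e+00  a ← 34.512207 − (+5.565e+00/-3.177e+00) = 36.264022
iter 2: u=1.481151  f(a)=+4.518e-01  f'(a)=-2.680e+00  a ← 36.264022 − (+4.518e-01/-2.680e+00) = 36.432595
iter 3: u=1.474298  f(a)=+3.559e-03  f'(a)=-2.638e+00  a ← 36.432595 − (+3.559e-03/-2.638e+00) = 36.433944
iter 4: u=1.474243  f(a)=+2.247e-07  f'(a)=-2.638e+00  a ← 36.433944 − (+2.247e-07/-2.638e+00) = 36.433944
iter 5: u=1.474243  f(a)=+0.000e+00  f'(a)=-2.638e+00  a ← 36.433944 − (+0.000e+00/-2.638e+00) = 36.433944
converged: |Δa| < 1e-12 after 5 iterations
sag = a·(cosh(S/(2a)) − 1) = 36.433944·(cosh(1.474243) − 1) = 47.303677
T_max/T_min = cosh(S/(2a)) = 2.298341

a=36.434 sag=47.304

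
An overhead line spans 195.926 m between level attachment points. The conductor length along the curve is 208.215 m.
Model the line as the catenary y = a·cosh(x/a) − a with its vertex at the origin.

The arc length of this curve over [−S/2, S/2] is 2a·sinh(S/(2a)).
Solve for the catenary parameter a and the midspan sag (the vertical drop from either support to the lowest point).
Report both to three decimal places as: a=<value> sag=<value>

a=161.170 sag=30.700

seed: a₀ = √(S³/(24(L−S))) = √(195.926³/(24·12.289)) = 159.688711
iter 1: u=0.613462  f(a)=+2.333e-01  f'(a)=-1.598e-01  a ← 159.688711 − (+2.333e-01/-1.598e-01) = 161.148961
iter 2: u=0.607903  f(a)=+3.239e-03  f'(a)=-1.554e-01  a ← 161.148961 − (+3.239e-03/-1.554e-01) = 161.169808
iter 3: u=0.607825  f(a)=+6.437e-07  f'(a)=-1.553e-01  a ← 161.169808 − (+6.437e-07/-1.553e-01) = 161.169812
iter 4: u=0.607825  f(a)=+5.684e-14  f'(a)=-1.553e-01  a ← 161.169812 − (+5.684e-14/-1.553e-01) = 161.169812
converged: |Δa| < 1e-12 after 4 iterations
sag = a·(cosh(S/(2a)) − 1) = 161.169812·(cosh(0.607825) − 1) = 30.700144
T_max/T_min = cosh(S/(2a)) = 1.190483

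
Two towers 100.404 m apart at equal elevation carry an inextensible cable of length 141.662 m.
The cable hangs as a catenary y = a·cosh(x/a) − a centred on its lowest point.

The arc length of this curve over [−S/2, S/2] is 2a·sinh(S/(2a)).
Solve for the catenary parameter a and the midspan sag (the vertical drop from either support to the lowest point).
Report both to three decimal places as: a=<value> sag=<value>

seed: a₀ = √(S³/(24(L−S))) = √(100.404³/(24·41.258)) = 31.971780
iter 1: u=1.570197  f(a)=+5.395e+00  f'(a)=-3.276e+00  a ← 31.971780 − (+5.395e+00/-3.276e+00) = 33.618706
iter 2: u=1.493276  f(a)=+4.449e-01  f'(a)=-2.756e+00  a ← 33.618706 − (+4.449e-01/-2.756e+00) = 33.780138
iter 3: u=1.486140  f(a)=+3.626e-03  f'(a)=-2.711e+00  a ← 33.780138 − (+3.626e-03/-2.711e+00) = 33.781475
iter 4: u=1.486081  f(a)=+2.452e-07  f'(a)=-2.711e+00  a ← 33.781475 − (+2.452e-07/-2.711e+00) = 33.781476
iter 5: u=1.486081  f(a)=+2.842e-14  f'(a)=-2.711e+00  a ← 33.781476 − (+2.842e-14/-2.711e+00) = 33.781476
converged: |Δa| < 1e-12 after 5 iterations
sag = a·(cosh(S/(2a)) − 1) = 33.781476·(cosh(1.486081) − 1) = 44.692843
T_max/T_min = cosh(S/(2a)) = 2.322999

a=33.781 sag=44.693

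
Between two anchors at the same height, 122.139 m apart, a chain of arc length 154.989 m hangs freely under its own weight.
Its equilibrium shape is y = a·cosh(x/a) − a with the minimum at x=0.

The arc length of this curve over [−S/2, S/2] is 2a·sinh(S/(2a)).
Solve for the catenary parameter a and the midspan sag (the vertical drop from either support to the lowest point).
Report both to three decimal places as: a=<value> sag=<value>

a=49.904 sag=42.269

seed: a₀ = √(S³/(24(L−S))) = √(122.139³/(24·32.850)) = 48.073776
iter 1: u=1.270329  f(a)=+2.755e+00  f'(a)=-1.600e+00  a ← 48.073776 − (+2.755e+00/-1.600e+00) = 49.795164
iter 2: u=1.226414  f(a)=+1.549e-01  f'(a)=-1.425e+00  a ← 49.795164 − (+1.549e-01/-1.425e+00) = 49.903851
iter 3: u=1.223743  f(a)=+5.541e-04  f'(a)=-1.415e+00  a ← 49.903851 − (+5.541e-04/-1.415e+00) = 49.904243
iter 4: u=1.223734  f(a)=+7.147e-09  f'(a)=-1.415e+00  a ← 49.904243 − (+7.147e-09/-1.415e+00) = 49.904243
iter 5: u=1.223734  f(a)=+0.000e+00  f'(a)=-1.415e+00  a ← 49.904243 − (+0.000e+00/-1.415e+00) = 49.904243
converged: |Δa| < 1e-12 after 5 iterations
sag = a·(cosh(S/(2a)) − 1) = 49.904243·(cosh(1.223734) − 1) = 42.268589
T_max/T_min = cosh(S/(2a)) = 1.846994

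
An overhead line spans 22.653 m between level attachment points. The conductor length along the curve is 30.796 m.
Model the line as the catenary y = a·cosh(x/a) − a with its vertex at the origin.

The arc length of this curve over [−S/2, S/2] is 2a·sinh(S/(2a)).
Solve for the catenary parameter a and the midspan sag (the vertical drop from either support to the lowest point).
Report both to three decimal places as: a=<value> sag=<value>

seed: a₀ = √(S³/(24(L−S))) = √(22.653³/(24·8.143)) = 7.712421
iter 1: u=1.468605  f(a)=+9.246e-01  f'(a)=-2.604e+00  a ← 7.712421 − (+9.246e-01/-2.604e+00) = 8.067548
iter 2: u=1.403958  f(a)=+6.770e-02  f'(a)=-2.235e+00  a ← 8.067548 − (+6.770e-02/-2.235e+00) = 8.097836
iter 3: u=1.398707  f(a)=+4.263e-04  f'(a)=-2.207e+00  a ← 8.097836 − (+4.263e-04/-2.207e+00) = 8.098029
iter 4: u=1.398674  f(a)=+1.714e-08  f'(a)=-2.207e+00  a ← 8.098029 − (+1.714e-08/-2.207e+00) = 8.098029
iter 5: u=1.398674  f(a)=+3.553e-15  f'(a)=-2.207e+00  a ← 8.098029 − (+3.553e-15/-2.207e+00) = 8.098029
converged: |Δa| < 1e-12 after 5 iterations
sag = a·(cosh(S/(2a)) − 1) = 8.098029·(cosh(1.398674) − 1) = 9.299571
T_max/T_min = cosh(S/(2a)) = 2.148375

a=8.098 sag=9.300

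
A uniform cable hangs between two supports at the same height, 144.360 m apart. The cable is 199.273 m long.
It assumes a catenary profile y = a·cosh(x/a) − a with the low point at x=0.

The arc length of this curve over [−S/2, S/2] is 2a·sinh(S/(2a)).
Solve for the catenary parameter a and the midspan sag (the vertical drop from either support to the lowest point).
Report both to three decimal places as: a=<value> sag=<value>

a=50.296 sag=61.316

seed: a₀ = √(S³/(24(L−S))) = √(144.360³/(24·54.913)) = 47.777905
iter 1: u=1.510740  f(a)=+6.618e+00  f'(a)=-2.868e+00  a ← 47.777905 − (+6.618e+00/-2.868e+00) = 50.085507
iter 2: u=1.441135  f(a)=+5.097e-01  f'(a)=-2.442e+00  a ← 50.085507 − (+5.097e-01/-2.442e+00) = 50.294243
iter 3: u=1.435154  f(a)=+3.580e-03  f'(a)=-2.408e+00  a ← 50.294243 − (+3.580e-03/-2.408e+00) = 50.295730
iter 4: u=1.435112  f(a)=+1.794e-07  f'(a)=-2.407e+00  a ← 50.295730 − (+1.794e-07/-2.407e+00) = 50.295730
iter 5: u=1.435112  f(a)=+5.684e-14  f'(a)=-2.407e+00  a ← 50.295730 − (+5.684e-14/-2.407e+00) = 50.295730
converged: |Δa| < 1e-12 after 5 iterations
sag = a·(cosh(S/(2a)) − 1) = 50.295730·(cosh(1.435112) − 1) = 61.315616
T_max/T_min = cosh(S/(2a)) = 2.219102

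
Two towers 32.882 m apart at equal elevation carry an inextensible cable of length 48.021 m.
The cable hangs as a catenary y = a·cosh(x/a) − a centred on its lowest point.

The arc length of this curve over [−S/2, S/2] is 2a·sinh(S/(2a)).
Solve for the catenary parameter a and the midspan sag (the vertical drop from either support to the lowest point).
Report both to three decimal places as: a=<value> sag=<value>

a=10.514 sag=15.698

seed: a₀ = √(S³/(24(L−S))) = √(32.882³/(24·15.139)) = 9.891978
iter 1: u=1.662054  f(a)=+2.234e+00  f'(a)=-3.994e+00  a ← 9.891978 − (+2.234e+00/-3.994e+00) = 10.451274
iter 2: u=1.573110  f(a)=+2.035e-01  f'(a)=-3.297e+00  a ← 10.451274 − (+2.035e-01/-3.297e+00) = 10.512988
iter 3: u=1.563875  f(a)=+2.061e-03  f'(a)=-3.230e+00  a ← 10.512988 − (+2.061e-03/-3.230e+00) = 10.513626
iter 4: u=1.563780  f(a)=+2.163e-07  f'(a)=-3.230e+00  a ← 10.513626 − (+2.163e-07/-3.230e+00) = 10.513626
iter 5: u=1.563780  f(a)=-7.105e-15  f'(a)=-3.230e+00  a ← 10.513626 − (-7.105e-15/-3.230e+00) = 10.513626
converged: |Δa| < 1e-12 after 5 iterations
sag = a·(cosh(S/(2a)) − 1) = 10.513626·(cosh(1.563780) − 1) = 15.697830
T_max/T_min = cosh(S/(2a)) = 2.493094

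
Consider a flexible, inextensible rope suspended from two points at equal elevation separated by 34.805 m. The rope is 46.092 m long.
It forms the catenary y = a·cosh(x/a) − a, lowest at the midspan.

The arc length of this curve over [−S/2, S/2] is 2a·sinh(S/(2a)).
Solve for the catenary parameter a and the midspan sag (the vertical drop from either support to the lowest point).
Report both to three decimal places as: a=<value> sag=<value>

a=13.042 sag=13.438

seed: a₀ = √(S³/(24(L−S))) = √(34.805³/(24·11.287)) = 12.475776
iter 1: u=1.394903  f(a)=+1.150e+00  f'(a)=-2.187e+00  a ← 12.475776 − (+1.150e+00/-2.187e+00) = 13.001807
iter 2: u=1.338468  f(a)=+7.676e-02  f'(a)=-1.904e+00  a ← 13.001807 − (+7.676e-02/-1.904e+00) = 13.042123
iter 3: u=1.334330  f(a)=+3.958e-04  f'(a)=-1.884e+00  a ← 13.042123 − (+3.958e-04/-1.884e+00) = 13.042333
iter 4: u=1.334309  f(a)=+1.064e-08  f'(a)=-1.884e+00  a ← 13.042333 − (+1.064e-08/-1.884e+00) = 13.042333
iter 5: u=1.334309  f(a)=+0.000e+00  f'(a)=-1.884e+00  a ← 13.042333 − (+0.000e+00/-1.884e+00) = 13.042333
converged: |Δa| < 1e-12 after 5 iterations
sag = a·(cosh(S/(2a)) − 1) = 13.042333·(cosh(1.334309) − 1) = 13.438237
T_max/T_min = cosh(S/(2a)) = 2.030355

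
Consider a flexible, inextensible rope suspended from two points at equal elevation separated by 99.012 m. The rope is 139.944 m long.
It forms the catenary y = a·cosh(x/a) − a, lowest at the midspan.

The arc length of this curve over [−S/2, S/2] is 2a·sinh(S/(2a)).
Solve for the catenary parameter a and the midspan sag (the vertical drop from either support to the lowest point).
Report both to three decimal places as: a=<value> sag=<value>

seed: a₀ = √(S³/(24(L−S))) = √(99.012³/(24·40.932)) = 31.433638
iter 1: u=1.574937  f(a)=+5.387e+00  f'(a)=-3.310e+00  a ← 31.433638 − (+5.387e+00/-3.310e+00) = 33.060944
iter 2: u=1.497416  f(a)=+4.466e-01  f'(a)=-2.782e+00  a ← 33.060944 − (+4.466e-01/-2.782e+00) = 33.221457
iter 3: u=1.490181  f(a)=+3.682e-03  f'(a)=-2.736e+00  a ← 33.221457 − (+3.682e-03/-2.736e+00) = 33.222803
iter 4: u=1.490121  f(a)=+2.549e-07  f'(a)=-2.736e+00  a ← 33.222803 − (+2.549e-07/-2.736e+00) = 33.222803
iter 5: u=1.490121  f(a)=+2.842e-14  f'(a)=-2.736e+00  a ← 33.222803 − (+2.842e-14/-2.736e+00) = 33.222803
converged: |Δa| < 1e-12 after 5 iterations
sag = a·(cosh(S/(2a)) − 1) = 33.222803·(cosh(1.490121) − 1) = 44.235802
T_max/T_min = cosh(S/(2a)) = 2.331489

a=33.223 sag=44.236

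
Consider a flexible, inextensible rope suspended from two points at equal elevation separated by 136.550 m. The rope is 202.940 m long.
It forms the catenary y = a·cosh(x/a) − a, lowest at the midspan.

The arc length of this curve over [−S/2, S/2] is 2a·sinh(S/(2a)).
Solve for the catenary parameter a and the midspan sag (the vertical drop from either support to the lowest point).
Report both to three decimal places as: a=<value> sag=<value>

seed: a₀ = √(S³/(24(L−S))) = √(136.550³/(24·66.390)) = 39.974276
iter 1: u=1.707973  f(a)=+1.038e+01  f'(a)=-4.397e+00  a ← 39.974276 − (+1.038e+01/-4.397e+00) = 42.335804
iter 2: u=1.612701  f(a)=+9.913e-01  f'(a)=-3.594e+00  a ← 42.335804 − (+9.913e-01/-3.594e+00) = 42.611607
iter 3: u=1.602263  f(a)=+1.114e-02  f'(a)=-3.514e+00  a ← 42.611607 − (+1.114e-02/-3.514e+00) = 42.614777
iter 4: u=1.602144  f(a)=+1.442e-06  f'(a)=-3.513e+00  a ← 42.614777 − (+1.442e-06/-3.513e+00) = 42.614777
iter 5: u=1.602144  f(a)=+2.842e-14  f'(a)=-3.513e+00  a ← 42.614777 − (+2.842e-14/-3.513e+00) = 42.614777
converged: |Δa| < 1e-12 after 5 iterations
sag = a·(cosh(S/(2a)) − 1) = 42.614777·(cosh(1.602144) − 1) = 67.440573
T_max/T_min = cosh(S/(2a)) = 2.582563

a=42.615 sag=67.441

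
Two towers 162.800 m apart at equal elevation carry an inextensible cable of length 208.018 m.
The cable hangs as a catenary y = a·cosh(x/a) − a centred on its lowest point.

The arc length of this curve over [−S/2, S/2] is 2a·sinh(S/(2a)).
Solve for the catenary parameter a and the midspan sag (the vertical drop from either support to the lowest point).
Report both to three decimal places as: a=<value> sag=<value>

seed: a₀ = √(S³/(24(L−S))) = √(162.800³/(24·45.218)) = 63.055113
iter 1: u=1.290934  f(a)=+3.921e+00  f'(a)=-1.688e+00  a ← 63.055113 − (+3.921e+00/-1.688e+00) = 65.377979
iter 2: u=1.245068  f(a)=+2.271e-01  f'(a)=-1.498e+00  a ← 65.377979 − (+2.271e-01/-1.498e+00) = 65.529607
iter 3: u=1.242187  f(a)=+8.652e-04  f'(a)=-1.486e+00  a ← 65.529607 − (+8.652e-04/-1.486e+00) = 65.530189
iter 4: u=1.242176  f(a)=+1.267e-08  f'(a)=-1.486e+00  a ← 65.530189 − (+1.267e-08/-1.486e+00) = 65.530189
iter 5: u=1.242176  f(a)=+2.842e-14  f'(a)=-1.486e+00  a ← 65.530189 − (+2.842e-14/-1.486e+00) = 65.530189
converged: |Δa| < 1e-12 after 5 iterations
sag = a·(cosh(S/(2a)) − 1) = 65.530189·(cosh(1.242176) − 1) = 57.401002
T_max/T_min = cosh(S/(2a)) = 1.875947

a=65.530 sag=57.401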